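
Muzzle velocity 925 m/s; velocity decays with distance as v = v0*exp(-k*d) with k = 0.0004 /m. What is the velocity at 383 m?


v = v0*exp(-k*d) = 925*exp(-0.0004*383) = 793.6 m/s

793.6 m/s


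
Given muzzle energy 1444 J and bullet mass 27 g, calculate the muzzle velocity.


v = sqrt(2*E/m) = sqrt(2*1444/0.027) = 327.1 m/s

327.1 m/s


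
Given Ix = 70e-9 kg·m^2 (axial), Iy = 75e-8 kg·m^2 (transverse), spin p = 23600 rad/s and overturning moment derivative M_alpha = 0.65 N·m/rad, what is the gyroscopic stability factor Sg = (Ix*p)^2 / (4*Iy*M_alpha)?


Sg = Ix^2 * p^2 / (4 * Iy * M_alpha) = (70e-9)^2 * 23600^2 / (4 * 75e-8 * 0.65) = 1.4

1.4


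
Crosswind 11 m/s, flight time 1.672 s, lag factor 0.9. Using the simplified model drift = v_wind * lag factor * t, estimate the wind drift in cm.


drift = v_wind * lag * t = 11 * 0.9 * 1.672 = 16.5528 m ≈ 1655 cm

1655 cm


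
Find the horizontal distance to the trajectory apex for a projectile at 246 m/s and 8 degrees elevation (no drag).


R = v0^2*sin(2*theta)/g = 246^2*sin(2*8°)/9.81 = 1700.35 m
apex_dist = R/2 = 1700.35/2 = 850.2 m

850.2 m


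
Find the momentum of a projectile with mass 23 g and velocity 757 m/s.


p = m*v = 0.023*757 = 17.41 kg·m/s

17.41 kg·m/s


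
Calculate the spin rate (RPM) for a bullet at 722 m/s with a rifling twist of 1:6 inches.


twist_m = 6*0.0254 = 0.1524 m
spin = v/twist = 722/0.1524 = 4737.533 rev/s
RPM = spin*60 = 4737.533*60 ≈ 284252 RPM

284252 RPM


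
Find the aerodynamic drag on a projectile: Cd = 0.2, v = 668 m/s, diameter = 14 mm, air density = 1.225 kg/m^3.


A = pi*(d/2)^2 = pi*(14/2000)^2 = 1.53938e-04 m^2
Fd = 0.5*Cd*rho*A*v^2 = 0.5*0.2*1.225*1.53938e-04*668^2 = 8.415 N

8.415 N


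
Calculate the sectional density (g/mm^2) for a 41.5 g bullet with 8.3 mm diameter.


SD = m/d^2 = 41.5/8.3^2 = 0.6024 g/mm^2

0.6024 g/mm^2


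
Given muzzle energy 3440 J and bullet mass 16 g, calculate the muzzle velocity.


v = sqrt(2*E/m) = sqrt(2*3440/0.016) = 655.7 m/s

655.7 m/s


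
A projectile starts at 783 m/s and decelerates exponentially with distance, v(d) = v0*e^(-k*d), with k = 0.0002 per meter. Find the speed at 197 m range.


v = v0*exp(-k*d) = 783*exp(-0.0002*197) = 752.7 m/s

752.7 m/s


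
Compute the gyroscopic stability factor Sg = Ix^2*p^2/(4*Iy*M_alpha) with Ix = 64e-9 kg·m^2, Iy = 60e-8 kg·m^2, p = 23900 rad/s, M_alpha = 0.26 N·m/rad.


Sg = Ix^2 * p^2 / (4 * Iy * M_alpha) = (64e-9)^2 * 23900^2 / (4 * 60e-8 * 0.26) = 3.749

3.749


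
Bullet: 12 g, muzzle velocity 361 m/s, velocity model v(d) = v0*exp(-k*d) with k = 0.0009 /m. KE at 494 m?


v = v0*exp(-k*d) = 361*exp(-0.0009*494) = 231.43 m/s
E = 0.5*m*v^2 = 0.5*0.012*231.43^2 = 321.4 J

321.4 J


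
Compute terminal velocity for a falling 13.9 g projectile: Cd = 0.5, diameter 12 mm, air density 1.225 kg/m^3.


A = pi*(d/2)^2 = pi*(12/2000)^2 = 1.13097e-04 m^2
vt = sqrt(2mg/(Cd*rho*A)) = sqrt(2*0.0139*9.81/(0.5 * 1.225 * 1.13097e-04)) = 62.74 m/s

62.74 m/s


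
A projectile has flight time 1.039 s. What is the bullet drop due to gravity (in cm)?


drop = 0.5*g*t^2 = 0.5*9.81*1.039^2 = 5.29505 m ≈ 529.5 cm

529.5 cm


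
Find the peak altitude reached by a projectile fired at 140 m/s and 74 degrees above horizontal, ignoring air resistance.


H = (v0*sin(theta))^2 / (2g) = (140*sin(74°))^2 / (2*9.81) = 923.1 m

923.1 m


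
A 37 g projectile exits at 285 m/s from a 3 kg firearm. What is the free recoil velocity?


v_recoil = m_p * v_p / m_gun = 0.037 * 285 / 3 = 3.515 m/s

3.515 m/s


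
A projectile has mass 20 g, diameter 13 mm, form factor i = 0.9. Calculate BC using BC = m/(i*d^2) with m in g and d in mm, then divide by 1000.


BC = m/(i*d^2*1000) = 20/(0.9 * 13^2 * 1000) = 0.0001315

0.0001315


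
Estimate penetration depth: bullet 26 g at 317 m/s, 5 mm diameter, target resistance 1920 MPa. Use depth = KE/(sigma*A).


A = pi*(d/2)^2 = pi*(5/2)^2 = 19.635 mm^2
E = 0.5*m*v^2 = 0.5*0.026*317^2 = 1306.36 J
depth = E/(sigma*A) = 1306.36 J / (1920 MPa * 19.635 mm^2) = 1306.36/(1920 * 19.635) m = 0.0346522 m ≈ 34.65 mm

34.65 mm


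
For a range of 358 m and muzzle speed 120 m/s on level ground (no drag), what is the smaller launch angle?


sin(2*theta) = R*g/v0^2 = 358*9.81/120^2 = 0.243888, theta = arcsin(0.243888)/2 = 7.058°

7.058 degrees


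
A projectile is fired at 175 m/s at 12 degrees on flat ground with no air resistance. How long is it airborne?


T = 2*v0*sin(theta)/g = 2*175*sin(12°)/9.81 = 7.418 s

7.418 s


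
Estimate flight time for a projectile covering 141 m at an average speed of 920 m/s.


t = d/v = 141/920 = 0.1533 s

0.1533 s


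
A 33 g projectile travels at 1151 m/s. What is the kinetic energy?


E = 0.5*m*v^2 = 0.5*0.033*1151^2 = 21859 J

21859 J


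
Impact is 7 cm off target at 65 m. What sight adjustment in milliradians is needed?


1 mrad subtends 1 cm per 10 m of range, so adj = error_cm / (dist_m / 10) = 7 / (65/10) = 1.077 mrad

1.077 mrad


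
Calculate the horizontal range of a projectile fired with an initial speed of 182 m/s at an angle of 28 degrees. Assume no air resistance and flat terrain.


R = v0^2 * sin(2*theta) / g = 182^2 * sin(2*28°) / 9.81 = 2799 m

2799 m


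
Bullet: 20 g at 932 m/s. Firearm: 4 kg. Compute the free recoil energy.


v_r = m_p*v_p/m_gun = 0.02*932/4 = 4.66 m/s, E_r = 0.5*m_gun*v_r^2 = 0.5*4*4.66^2 = 43.43 J

43.43 J


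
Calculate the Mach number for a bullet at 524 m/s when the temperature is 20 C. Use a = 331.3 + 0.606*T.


a = 331.3 + 0.606*(20) = 343.42 m/s
M = v/a = 524/343.42 = 1.526

1.526


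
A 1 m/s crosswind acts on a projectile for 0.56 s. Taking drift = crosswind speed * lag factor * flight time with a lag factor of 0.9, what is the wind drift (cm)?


drift = v_wind * lag * t = 1 * 0.9 * 0.56 = 0.504 m ≈ 50.4 cm

50.4 cm


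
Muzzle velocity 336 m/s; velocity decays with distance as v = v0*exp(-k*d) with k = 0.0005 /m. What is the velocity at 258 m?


v = v0*exp(-k*d) = 336*exp(-0.0005*258) = 295.3 m/s

295.3 m/s


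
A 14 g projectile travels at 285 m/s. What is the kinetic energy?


E = 0.5*m*v^2 = 0.5*0.014*285^2 = 568.6 J

568.6 J


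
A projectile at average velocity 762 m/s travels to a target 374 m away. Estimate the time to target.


t = d/v = 374/762 = 0.4908 s

0.4908 s


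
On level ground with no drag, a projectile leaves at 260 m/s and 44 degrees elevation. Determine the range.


R = v0^2 * sin(2*theta) / g = 260^2 * sin(2*44°) / 9.81 = 6887 m

6887 m


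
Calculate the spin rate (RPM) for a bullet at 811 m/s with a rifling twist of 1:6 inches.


twist_m = 6*0.0254 = 0.1524 m
spin = v/twist = 811/0.1524 = 5321.522 rev/s
RPM = spin*60 = 5321.522*60 ≈ 319291 RPM

319291 RPM


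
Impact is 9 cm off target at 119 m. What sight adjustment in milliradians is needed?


1 mrad subtends 1 cm per 10 m of range, so adj = error_cm / (dist_m / 10) = 9 / (119/10) = 0.7563 mrad

0.7563 mrad


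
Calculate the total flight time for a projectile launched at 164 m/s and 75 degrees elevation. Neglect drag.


T = 2*v0*sin(theta)/g = 2*164*sin(75°)/9.81 = 32.3 s

32.3 s


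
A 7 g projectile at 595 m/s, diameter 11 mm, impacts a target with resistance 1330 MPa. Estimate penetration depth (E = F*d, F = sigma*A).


A = pi*(d/2)^2 = pi*(11/2)^2 = 95.0332 mm^2
E = 0.5*m*v^2 = 0.5*0.007*595^2 = 1239.09 J
depth = E/(sigma*A) = 1239.09 J / (1330 MPa * 95.0332 mm^2) = 1239.09/(1330 * 95.0332) m = 0.00980336 m ≈ 9.803 mm

9.803 mm


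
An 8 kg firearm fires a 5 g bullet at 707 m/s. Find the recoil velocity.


v_recoil = m_p * v_p / m_gun = 0.005 * 707 / 8 = 0.4419 m/s

0.4419 m/s


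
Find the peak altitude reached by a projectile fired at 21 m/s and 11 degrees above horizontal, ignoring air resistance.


H = (v0*sin(theta))^2 / (2g) = (21*sin(11°))^2 / (2*9.81) = 0.8183 m

0.8183 m


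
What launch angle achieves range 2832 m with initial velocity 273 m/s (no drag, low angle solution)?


sin(2*theta) = R*g/v0^2 = 2832*9.81/273^2 = 0.372767, theta = arcsin(0.372767)/2 = 10.94°

10.94 degrees


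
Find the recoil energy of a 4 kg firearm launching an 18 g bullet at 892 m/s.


v_r = m_p*v_p/m_gun = 0.018*892/4 = 4.014 m/s, E_r = 0.5*m_gun*v_r^2 = 0.5*4*4.014^2 = 32.22 J

32.22 J


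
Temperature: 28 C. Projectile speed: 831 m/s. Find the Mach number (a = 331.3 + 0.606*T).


a = 331.3 + 0.606*(28) = 348.268 m/s
M = v/a = 831/348.268 = 2.386

2.386


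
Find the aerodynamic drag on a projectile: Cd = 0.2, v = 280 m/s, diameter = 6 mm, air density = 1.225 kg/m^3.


A = pi*(d/2)^2 = pi*(6/2000)^2 = 2.82743e-05 m^2
Fd = 0.5*Cd*rho*A*v^2 = 0.5*0.2*1.225*2.82743e-05*280^2 = 0.2715 N

0.2715 N


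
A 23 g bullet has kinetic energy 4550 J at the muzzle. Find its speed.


v = sqrt(2*E/m) = sqrt(2*4550/0.023) = 629 m/s

629 m/s


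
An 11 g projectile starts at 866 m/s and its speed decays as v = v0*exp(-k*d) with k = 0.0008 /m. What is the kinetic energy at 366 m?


v = v0*exp(-k*d) = 866*exp(-0.0008*366) = 646.184 m/s
E = 0.5*m*v^2 = 0.5*0.011*646.184^2 = 2297 J

2297 J


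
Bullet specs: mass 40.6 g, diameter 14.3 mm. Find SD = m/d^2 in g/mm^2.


SD = m/d^2 = 40.6/14.3^2 = 0.1985 g/mm^2

0.1985 g/mm^2


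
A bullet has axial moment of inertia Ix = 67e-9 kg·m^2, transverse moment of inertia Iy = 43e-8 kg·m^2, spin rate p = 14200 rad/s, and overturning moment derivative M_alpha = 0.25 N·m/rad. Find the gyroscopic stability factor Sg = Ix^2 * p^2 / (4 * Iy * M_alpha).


Sg = Ix^2 * p^2 / (4 * Iy * M_alpha) = (67e-9)^2 * 14200^2 / (4 * 43e-8 * 0.25) = 2.105

2.105


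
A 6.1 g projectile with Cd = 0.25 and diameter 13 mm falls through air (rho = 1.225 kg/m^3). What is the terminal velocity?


A = pi*(d/2)^2 = pi*(13/2000)^2 = 1.32732e-04 m^2
vt = sqrt(2mg/(Cd*rho*A)) = sqrt(2*0.0061*9.81/(0.25 * 1.225 * 1.32732e-04)) = 54.26 m/s

54.26 m/s


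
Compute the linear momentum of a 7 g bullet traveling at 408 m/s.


p = m*v = 0.007*408 = 2.856 kg·m/s

2.856 kg·m/s


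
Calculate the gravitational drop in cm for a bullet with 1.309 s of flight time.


drop = 0.5*g*t^2 = 0.5*9.81*1.309^2 = 8.40462 m ≈ 840.5 cm

840.5 cm


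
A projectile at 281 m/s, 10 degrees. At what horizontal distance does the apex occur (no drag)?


R = v0^2*sin(2*theta)/g = 281^2*sin(2*10°)/9.81 = 2752.93 m
apex_dist = R/2 = 2752.93/2 = 1376 m

1376 m


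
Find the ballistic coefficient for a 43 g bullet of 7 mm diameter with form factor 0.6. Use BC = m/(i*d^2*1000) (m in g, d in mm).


BC = m/(i*d^2*1000) = 43/(0.6 * 7^2 * 1000) = 0.001463

0.001463


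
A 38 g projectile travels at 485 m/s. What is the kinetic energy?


E = 0.5*m*v^2 = 0.5*0.038*485^2 = 4469 J

4469 J


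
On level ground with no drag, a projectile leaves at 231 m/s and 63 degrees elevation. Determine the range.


R = v0^2 * sin(2*theta) / g = 231^2 * sin(2*63°) / 9.81 = 4401 m

4401 m


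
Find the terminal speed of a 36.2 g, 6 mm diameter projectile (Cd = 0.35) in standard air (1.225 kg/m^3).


A = pi*(d/2)^2 = pi*(6/2000)^2 = 2.82743e-05 m^2
vt = sqrt(2mg/(Cd*rho*A)) = sqrt(2*0.0362*9.81/(0.35 * 1.225 * 2.82743e-05)) = 242.1 m/s

242.1 m/s


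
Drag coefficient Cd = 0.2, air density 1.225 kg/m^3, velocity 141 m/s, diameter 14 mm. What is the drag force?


A = pi*(d/2)^2 = pi*(14/2000)^2 = 1.53938e-04 m^2
Fd = 0.5*Cd*rho*A*v^2 = 0.5*0.2*1.225*1.53938e-04*141^2 = 0.3749 N

0.3749 N


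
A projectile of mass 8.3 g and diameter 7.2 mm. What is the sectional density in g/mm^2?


SD = m/d^2 = 8.3/7.2^2 = 0.1601 g/mm^2

0.1601 g/mm^2


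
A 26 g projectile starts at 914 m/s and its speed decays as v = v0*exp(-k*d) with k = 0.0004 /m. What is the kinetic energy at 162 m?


v = v0*exp(-k*d) = 914*exp(-0.0004*162) = 856.651 m/s
E = 0.5*m*v^2 = 0.5*0.026*856.651^2 = 9540 J

9540 J


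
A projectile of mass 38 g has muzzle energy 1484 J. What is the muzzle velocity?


v = sqrt(2*E/m) = sqrt(2*1484/0.038) = 279.5 m/s

279.5 m/s


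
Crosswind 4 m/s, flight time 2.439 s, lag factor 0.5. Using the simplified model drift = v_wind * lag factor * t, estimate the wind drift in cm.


drift = v_wind * lag * t = 4 * 0.5 * 2.439 = 4.878 m ≈ 487.8 cm

487.8 cm


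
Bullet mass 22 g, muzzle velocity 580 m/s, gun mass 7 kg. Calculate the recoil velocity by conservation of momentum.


v_recoil = m_p * v_p / m_gun = 0.022 * 580 / 7 = 1.823 m/s

1.823 m/s


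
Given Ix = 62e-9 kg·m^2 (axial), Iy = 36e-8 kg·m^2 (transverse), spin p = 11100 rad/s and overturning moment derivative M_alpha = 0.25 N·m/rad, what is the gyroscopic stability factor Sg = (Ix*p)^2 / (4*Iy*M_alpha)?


Sg = Ix^2 * p^2 / (4 * Iy * M_alpha) = (62e-9)^2 * 11100^2 / (4 * 36e-8 * 0.25) = 1.316

1.316


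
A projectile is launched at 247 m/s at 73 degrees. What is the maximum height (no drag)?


H = (v0*sin(theta))^2 / (2g) = (247*sin(73°))^2 / (2*9.81) = 2844 m

2844 m


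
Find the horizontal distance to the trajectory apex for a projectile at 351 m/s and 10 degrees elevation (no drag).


R = v0^2*sin(2*theta)/g = 351^2*sin(2*10°)/9.81 = 4295.33 m
apex_dist = R/2 = 4295.33/2 = 2148 m

2148 m


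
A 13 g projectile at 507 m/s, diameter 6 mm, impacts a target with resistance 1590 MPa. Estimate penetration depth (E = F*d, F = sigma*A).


A = pi*(d/2)^2 = pi*(6/2)^2 = 28.2743 mm^2
E = 0.5*m*v^2 = 0.5*0.013*507^2 = 1670.82 J
depth = E/(sigma*A) = 1670.82 J / (1590 MPa * 28.2743 mm^2) = 1670.82/(1590 * 28.2743) m = 0.0371655 m ≈ 37.17 mm

37.17 mm


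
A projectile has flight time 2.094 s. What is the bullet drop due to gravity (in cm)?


drop = 0.5*g*t^2 = 0.5*9.81*2.094^2 = 21.5076 m ≈ 2151 cm

2151 cm


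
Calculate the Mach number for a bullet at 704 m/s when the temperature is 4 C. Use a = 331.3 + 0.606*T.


a = 331.3 + 0.606*(4) = 333.724 m/s
M = v/a = 704/333.724 = 2.11

2.11


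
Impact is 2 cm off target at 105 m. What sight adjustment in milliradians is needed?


1 mrad subtends 1 cm per 10 m of range, so adj = error_cm / (dist_m / 10) = 2 / (105/10) = 0.1905 mrad

0.1905 mrad


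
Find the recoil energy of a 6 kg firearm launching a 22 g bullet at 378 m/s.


v_r = m_p*v_p/m_gun = 0.022*378/6 = 1.386 m/s, E_r = 0.5*m_gun*v_r^2 = 0.5*6*1.386^2 = 5.763 J

5.763 J


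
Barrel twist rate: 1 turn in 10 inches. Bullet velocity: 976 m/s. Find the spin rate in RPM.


twist_m = 10*0.0254 = 0.254 m
spin = v/twist = 976/0.254 = 3842.52 rev/s
RPM = spin*60 = 3842.52*60 ≈ 230551 RPM

230551 RPM


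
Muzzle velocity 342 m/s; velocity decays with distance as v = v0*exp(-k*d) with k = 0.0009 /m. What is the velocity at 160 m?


v = v0*exp(-k*d) = 342*exp(-0.0009*160) = 296.1 m/s

296.1 m/s


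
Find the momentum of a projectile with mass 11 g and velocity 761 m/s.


p = m*v = 0.011*761 = 8.371 kg·m/s

8.371 kg·m/s


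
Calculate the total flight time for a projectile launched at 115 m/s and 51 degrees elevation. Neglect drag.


T = 2*v0*sin(theta)/g = 2*115*sin(51°)/9.81 = 18.22 s

18.22 s


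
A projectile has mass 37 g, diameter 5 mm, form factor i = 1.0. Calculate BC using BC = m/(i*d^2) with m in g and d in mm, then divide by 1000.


BC = m/(i*d^2*1000) = 37/(1.0 * 5^2 * 1000) = 0.00148

0.00148


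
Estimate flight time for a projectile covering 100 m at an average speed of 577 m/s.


t = d/v = 100/577 = 0.1733 s

0.1733 s


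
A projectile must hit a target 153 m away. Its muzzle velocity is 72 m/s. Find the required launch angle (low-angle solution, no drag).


sin(2*theta) = R*g/v0^2 = 153*9.81/72^2 = 0.289531, theta = arcsin(0.289531)/2 = 8.415°

8.415 degrees


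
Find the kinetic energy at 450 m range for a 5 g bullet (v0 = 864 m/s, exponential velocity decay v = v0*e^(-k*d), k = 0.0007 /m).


v = v0*exp(-k*d) = 864*exp(-0.0007*450) = 630.538 m/s
E = 0.5*m*v^2 = 0.5*0.005*630.538^2 = 993.9 J

993.9 J


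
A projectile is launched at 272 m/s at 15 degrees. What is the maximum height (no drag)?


H = (v0*sin(theta))^2 / (2g) = (272*sin(15°))^2 / (2*9.81) = 252.6 m

252.6 m


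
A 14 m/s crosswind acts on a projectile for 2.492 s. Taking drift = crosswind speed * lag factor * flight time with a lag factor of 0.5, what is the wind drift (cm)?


drift = v_wind * lag * t = 14 * 0.5 * 2.492 = 17.444 m ≈ 1744 cm

1744 cm


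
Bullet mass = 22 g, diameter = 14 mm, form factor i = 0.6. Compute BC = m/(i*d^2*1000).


BC = m/(i*d^2*1000) = 22/(0.6 * 14^2 * 1000) = 0.0001871

0.0001871


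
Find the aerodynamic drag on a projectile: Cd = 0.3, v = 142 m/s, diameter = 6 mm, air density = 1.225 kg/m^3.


A = pi*(d/2)^2 = pi*(6/2000)^2 = 2.82743e-05 m^2
Fd = 0.5*Cd*rho*A*v^2 = 0.5*0.3*1.225*2.82743e-05*142^2 = 0.1048 N

0.1048 N


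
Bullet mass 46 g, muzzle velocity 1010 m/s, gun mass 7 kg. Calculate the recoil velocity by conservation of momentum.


v_recoil = m_p * v_p / m_gun = 0.046 * 1010 / 7 = 6.637 m/s

6.637 m/s


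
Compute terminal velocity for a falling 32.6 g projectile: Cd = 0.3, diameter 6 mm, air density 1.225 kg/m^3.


A = pi*(d/2)^2 = pi*(6/2000)^2 = 2.82743e-05 m^2
vt = sqrt(2mg/(Cd*rho*A)) = sqrt(2*0.0326*9.81/(0.3 * 1.225 * 2.82743e-05)) = 248.1 m/s

248.1 m/s


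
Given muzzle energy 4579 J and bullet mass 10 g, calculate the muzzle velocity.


v = sqrt(2*E/m) = sqrt(2*4579/0.01) = 957 m/s

957 m/s


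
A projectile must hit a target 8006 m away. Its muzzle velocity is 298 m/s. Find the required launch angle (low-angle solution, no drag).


sin(2*theta) = R*g/v0^2 = 8006*9.81/298^2 = 0.884407, theta = arcsin(0.884407)/2 = 31.09°

31.09 degrees


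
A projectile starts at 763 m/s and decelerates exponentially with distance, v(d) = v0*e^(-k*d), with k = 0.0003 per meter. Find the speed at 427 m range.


v = v0*exp(-k*d) = 763*exp(-0.0003*427) = 671.3 m/s

671.3 m/s


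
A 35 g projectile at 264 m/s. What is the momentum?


p = m*v = 0.035*264 = 9.24 kg·m/s

9.24 kg·m/s


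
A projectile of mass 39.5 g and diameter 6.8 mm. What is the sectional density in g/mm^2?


SD = m/d^2 = 39.5/6.8^2 = 0.8542 g/mm^2

0.8542 g/mm^2


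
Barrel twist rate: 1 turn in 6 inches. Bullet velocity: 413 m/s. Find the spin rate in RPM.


twist_m = 6*0.0254 = 0.1524 m
spin = v/twist = 413/0.1524 = 2709.974 rev/s
RPM = spin*60 = 2709.974*60 ≈ 162598 RPM

162598 RPM


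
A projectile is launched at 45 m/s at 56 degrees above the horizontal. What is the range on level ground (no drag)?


R = v0^2 * sin(2*theta) / g = 45^2 * sin(2*56°) / 9.81 = 191.4 m

191.4 m


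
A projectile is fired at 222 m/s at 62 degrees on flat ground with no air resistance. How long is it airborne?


T = 2*v0*sin(theta)/g = 2*222*sin(62°)/9.81 = 39.96 s

39.96 s


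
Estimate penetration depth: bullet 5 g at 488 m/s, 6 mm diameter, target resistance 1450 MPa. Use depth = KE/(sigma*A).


A = pi*(d/2)^2 = pi*(6/2)^2 = 28.2743 mm^2
E = 0.5*m*v^2 = 0.5*0.005*488^2 = 595.36 J
depth = E/(sigma*A) = 595.36 J / (1450 MPa * 28.2743 mm^2) = 595.36/(1450 * 28.2743) m = 0.0145218 m ≈ 14.52 mm

14.52 mm


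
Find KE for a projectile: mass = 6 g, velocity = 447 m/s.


E = 0.5*m*v^2 = 0.5*0.006*447^2 = 599.4 J

599.4 J


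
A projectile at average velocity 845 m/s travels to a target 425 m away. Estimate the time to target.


t = d/v = 425/845 = 0.503 s

0.503 s


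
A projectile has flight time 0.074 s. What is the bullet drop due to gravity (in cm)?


drop = 0.5*g*t^2 = 0.5*9.81*0.074^2 = 0.0268598 m ≈ 2.686 cm

2.686 cm


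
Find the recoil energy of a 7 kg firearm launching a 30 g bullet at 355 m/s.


v_r = m_p*v_p/m_gun = 0.03*355/7 = 1.52143 m/s, E_r = 0.5*m_gun*v_r^2 = 0.5*7*1.52143^2 = 8.102 J

8.102 J


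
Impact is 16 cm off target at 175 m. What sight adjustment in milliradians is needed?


1 mrad subtends 1 cm per 10 m of range, so adj = error_cm / (dist_m / 10) = 16 / (175/10) = 0.9143 mrad

0.9143 mrad


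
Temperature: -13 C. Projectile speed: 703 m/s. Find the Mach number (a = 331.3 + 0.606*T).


a = 331.3 + 0.606*(-13) = 323.422 m/s
M = v/a = 703/323.422 = 2.174

2.174


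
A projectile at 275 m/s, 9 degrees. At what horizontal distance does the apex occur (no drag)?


R = v0^2*sin(2*theta)/g = 275^2*sin(2*9°)/9.81 = 2382.2 m
apex_dist = R/2 = 2382.2/2 = 1191 m

1191 m


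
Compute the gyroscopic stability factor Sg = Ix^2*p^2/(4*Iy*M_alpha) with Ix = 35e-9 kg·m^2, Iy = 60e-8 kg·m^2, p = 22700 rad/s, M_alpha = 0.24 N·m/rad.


Sg = Ix^2 * p^2 / (4 * Iy * M_alpha) = (35e-9)^2 * 22700^2 / (4 * 60e-8 * 0.24) = 1.096

1.096


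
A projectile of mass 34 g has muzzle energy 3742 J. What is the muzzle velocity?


v = sqrt(2*E/m) = sqrt(2*3742/0.034) = 469.2 m/s

469.2 m/s


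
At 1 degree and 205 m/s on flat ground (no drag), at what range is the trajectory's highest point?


R = v0^2*sin(2*theta)/g = 205^2*sin(2*1°)/9.81 = 149.506 m
apex_dist = R/2 = 149.506/2 = 74.75 m

74.75 m


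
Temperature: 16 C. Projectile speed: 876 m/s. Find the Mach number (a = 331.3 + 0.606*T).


a = 331.3 + 0.606*(16) = 340.996 m/s
M = v/a = 876/340.996 = 2.569

2.569


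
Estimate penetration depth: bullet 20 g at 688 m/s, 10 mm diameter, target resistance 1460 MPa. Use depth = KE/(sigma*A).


A = pi*(d/2)^2 = pi*(10/2)^2 = 78.5398 mm^2
E = 0.5*m*v^2 = 0.5*0.02*688^2 = 4733.44 J
depth = E/(sigma*A) = 4733.44 J / (1460 MPa * 78.5398 mm^2) = 4733.44/(1460 * 78.5398) m = 0.0412795 m ≈ 41.28 mm

41.28 mm


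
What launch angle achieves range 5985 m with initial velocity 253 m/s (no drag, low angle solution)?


sin(2*theta) = R*g/v0^2 = 5985*9.81/253^2 = 0.917259, theta = arcsin(0.917259)/2 = 33.26°

33.26 degrees


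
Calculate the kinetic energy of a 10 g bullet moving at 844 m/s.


E = 0.5*m*v^2 = 0.5*0.01*844^2 = 3562 J

3562 J


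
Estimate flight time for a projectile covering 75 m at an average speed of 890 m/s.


t = d/v = 75/890 = 0.08427 s

0.08427 s


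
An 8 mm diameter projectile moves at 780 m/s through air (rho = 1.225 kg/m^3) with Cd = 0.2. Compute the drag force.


A = pi*(d/2)^2 = pi*(8/2000)^2 = 5.02655e-05 m^2
Fd = 0.5*Cd*rho*A*v^2 = 0.5*0.2*1.225*5.02655e-05*780^2 = 3.746 N

3.746 N


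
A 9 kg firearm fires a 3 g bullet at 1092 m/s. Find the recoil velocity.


v_recoil = m_p * v_p / m_gun = 0.003 * 1092 / 9 = 0.364 m/s

0.364 m/s


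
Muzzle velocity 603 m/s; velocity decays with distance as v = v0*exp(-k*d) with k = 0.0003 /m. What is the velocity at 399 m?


v = v0*exp(-k*d) = 603*exp(-0.0003*399) = 535 m/s

535 m/s


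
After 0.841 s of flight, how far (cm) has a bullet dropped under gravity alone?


drop = 0.5*g*t^2 = 0.5*9.81*0.841^2 = 3.46921 m ≈ 346.9 cm

346.9 cm


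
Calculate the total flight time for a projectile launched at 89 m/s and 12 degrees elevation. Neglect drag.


T = 2*v0*sin(theta)/g = 2*89*sin(12°)/9.81 = 3.773 s

3.773 s


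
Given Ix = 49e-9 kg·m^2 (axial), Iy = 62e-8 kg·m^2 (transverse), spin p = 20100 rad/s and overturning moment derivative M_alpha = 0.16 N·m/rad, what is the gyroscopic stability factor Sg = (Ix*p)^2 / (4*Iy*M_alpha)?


Sg = Ix^2 * p^2 / (4 * Iy * M_alpha) = (49e-9)^2 * 20100^2 / (4 * 62e-8 * 0.16) = 2.445

2.445


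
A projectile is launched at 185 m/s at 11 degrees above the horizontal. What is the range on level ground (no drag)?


R = v0^2 * sin(2*theta) / g = 185^2 * sin(2*11°) / 9.81 = 1307 m

1307 m


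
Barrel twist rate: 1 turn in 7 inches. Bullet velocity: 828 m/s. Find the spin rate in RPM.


twist_m = 7*0.0254 = 0.1778 m
spin = v/twist = 828/0.1778 = 4656.918 rev/s
RPM = spin*60 = 4656.918*60 ≈ 279415 RPM

279415 RPM


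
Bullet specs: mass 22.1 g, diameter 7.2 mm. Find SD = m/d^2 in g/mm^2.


SD = m/d^2 = 22.1/7.2^2 = 0.4263 g/mm^2

0.4263 g/mm^2


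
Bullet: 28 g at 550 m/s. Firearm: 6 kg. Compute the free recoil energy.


v_r = m_p*v_p/m_gun = 0.028*550/6 = 2.56667 m/s, E_r = 0.5*m_gun*v_r^2 = 0.5*6*2.56667^2 = 19.76 J

19.76 J


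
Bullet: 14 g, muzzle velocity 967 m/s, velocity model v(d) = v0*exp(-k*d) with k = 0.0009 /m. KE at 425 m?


v = v0*exp(-k*d) = 967*exp(-0.0009*425) = 659.643 m/s
E = 0.5*m*v^2 = 0.5*0.014*659.643^2 = 3046 J

3046 J


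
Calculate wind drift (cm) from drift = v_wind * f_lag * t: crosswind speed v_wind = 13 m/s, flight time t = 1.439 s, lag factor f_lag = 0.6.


drift = v_wind * lag * t = 13 * 0.6 * 1.439 = 11.2242 m ≈ 1122 cm

1122 cm


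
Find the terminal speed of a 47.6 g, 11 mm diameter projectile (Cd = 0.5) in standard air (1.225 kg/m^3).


A = pi*(d/2)^2 = pi*(11/2000)^2 = 9.50332e-05 m^2
vt = sqrt(2mg/(Cd*rho*A)) = sqrt(2*0.0476*9.81/(0.5 * 1.225 * 9.50332e-05)) = 126.7 m/s

126.7 m/s


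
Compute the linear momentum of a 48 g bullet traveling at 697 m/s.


p = m*v = 0.048*697 = 33.46 kg·m/s

33.46 kg·m/s


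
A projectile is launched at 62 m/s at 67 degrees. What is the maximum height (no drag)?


H = (v0*sin(theta))^2 / (2g) = (62*sin(67°))^2 / (2*9.81) = 166 m

166 m


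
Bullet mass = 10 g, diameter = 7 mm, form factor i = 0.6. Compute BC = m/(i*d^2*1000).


BC = m/(i*d^2*1000) = 10/(0.6 * 7^2 * 1000) = 0.0003401

0.0003401


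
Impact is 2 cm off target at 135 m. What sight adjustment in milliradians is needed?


1 mrad subtends 1 cm per 10 m of range, so adj = error_cm / (dist_m / 10) = 2 / (135/10) = 0.1481 mrad

0.1481 mrad


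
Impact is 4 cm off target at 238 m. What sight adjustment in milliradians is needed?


1 mrad subtends 1 cm per 10 m of range, so adj = error_cm / (dist_m / 10) = 4 / (238/10) = 0.1681 mrad

0.1681 mrad


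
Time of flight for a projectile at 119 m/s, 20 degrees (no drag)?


T = 2*v0*sin(theta)/g = 2*119*sin(20°)/9.81 = 8.298 s

8.298 s


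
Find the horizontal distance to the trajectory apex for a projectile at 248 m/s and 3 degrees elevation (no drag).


R = v0^2*sin(2*theta)/g = 248^2*sin(2*3°)/9.81 = 655.343 m
apex_dist = R/2 = 655.343/2 = 327.7 m

327.7 m


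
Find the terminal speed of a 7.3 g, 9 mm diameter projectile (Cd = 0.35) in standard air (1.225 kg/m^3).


A = pi*(d/2)^2 = pi*(9/2000)^2 = 6.36173e-05 m^2
vt = sqrt(2mg/(Cd*rho*A)) = sqrt(2*0.0073*9.81/(0.35 * 1.225 * 6.36173e-05)) = 72.46 m/s

72.46 m/s


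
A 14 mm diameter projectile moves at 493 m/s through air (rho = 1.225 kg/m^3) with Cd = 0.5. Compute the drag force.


A = pi*(d/2)^2 = pi*(14/2000)^2 = 1.53938e-04 m^2
Fd = 0.5*Cd*rho*A*v^2 = 0.5*0.5*1.225*1.53938e-04*493^2 = 11.46 N

11.46 N


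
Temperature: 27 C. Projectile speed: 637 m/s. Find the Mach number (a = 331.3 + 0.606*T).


a = 331.3 + 0.606*(27) = 347.662 m/s
M = v/a = 637/347.662 = 1.832

1.832


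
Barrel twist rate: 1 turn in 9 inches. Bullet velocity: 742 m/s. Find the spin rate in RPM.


twist_m = 9*0.0254 = 0.2286 m
spin = v/twist = 742/0.2286 = 3245.844 rev/s
RPM = spin*60 = 3245.844*60 ≈ 194751 RPM

194751 RPM


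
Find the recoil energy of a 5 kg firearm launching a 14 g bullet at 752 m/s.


v_r = m_p*v_p/m_gun = 0.014*752/5 = 2.1056 m/s, E_r = 0.5*m_gun*v_r^2 = 0.5*5*2.1056^2 = 11.08 J

11.08 J


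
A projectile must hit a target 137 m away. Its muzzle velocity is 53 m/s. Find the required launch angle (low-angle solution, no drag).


sin(2*theta) = R*g/v0^2 = 137*9.81/53^2 = 0.478451, theta = arcsin(0.478451)/2 = 14.29°

14.29 degrees


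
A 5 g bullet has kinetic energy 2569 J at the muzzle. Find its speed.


v = sqrt(2*E/m) = sqrt(2*2569/0.005) = 1014 m/s

1014 m/s


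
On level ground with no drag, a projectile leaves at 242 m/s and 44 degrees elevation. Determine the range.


R = v0^2 * sin(2*theta) / g = 242^2 * sin(2*44°) / 9.81 = 5966 m

5966 m


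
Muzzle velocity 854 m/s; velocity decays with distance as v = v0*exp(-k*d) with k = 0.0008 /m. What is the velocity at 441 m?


v = v0*exp(-k*d) = 854*exp(-0.0008*441) = 600.1 m/s

600.1 m/s


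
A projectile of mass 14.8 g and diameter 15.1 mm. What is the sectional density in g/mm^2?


SD = m/d^2 = 14.8/15.1^2 = 0.06491 g/mm^2

0.06491 g/mm^2


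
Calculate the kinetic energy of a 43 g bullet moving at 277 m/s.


E = 0.5*m*v^2 = 0.5*0.043*277^2 = 1650 J

1650 J


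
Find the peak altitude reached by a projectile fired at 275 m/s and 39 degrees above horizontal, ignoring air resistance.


H = (v0*sin(theta))^2 / (2g) = (275*sin(39°))^2 / (2*9.81) = 1527 m

1527 m


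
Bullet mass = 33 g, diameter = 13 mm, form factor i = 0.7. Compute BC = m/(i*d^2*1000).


BC = m/(i*d^2*1000) = 33/(0.7 * 13^2 * 1000) = 0.000279

0.000279


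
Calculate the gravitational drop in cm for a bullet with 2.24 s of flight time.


drop = 0.5*g*t^2 = 0.5*9.81*2.24^2 = 24.6113 m ≈ 2461 cm

2461 cm


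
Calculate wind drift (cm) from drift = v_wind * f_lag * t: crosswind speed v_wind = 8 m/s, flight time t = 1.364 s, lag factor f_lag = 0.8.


drift = v_wind * lag * t = 8 * 0.8 * 1.364 = 8.7296 m ≈ 873 cm

873 cm


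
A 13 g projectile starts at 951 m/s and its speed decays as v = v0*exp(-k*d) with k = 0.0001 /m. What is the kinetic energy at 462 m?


v = v0*exp(-k*d) = 951*exp(-0.0001*462) = 908.063 m/s
E = 0.5*m*v^2 = 0.5*0.013*908.063^2 = 5360 J

5360 J


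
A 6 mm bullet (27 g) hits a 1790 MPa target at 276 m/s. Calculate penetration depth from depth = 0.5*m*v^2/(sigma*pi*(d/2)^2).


A = pi*(d/2)^2 = pi*(6/2)^2 = 28.2743 mm^2
E = 0.5*m*v^2 = 0.5*0.027*276^2 = 1028.38 J
depth = E/(sigma*A) = 1028.38 J / (1790 MPa * 28.2743 mm^2) = 1028.38/(1790 * 28.2743) m = 0.0203192 m ≈ 20.32 mm

20.32 mm


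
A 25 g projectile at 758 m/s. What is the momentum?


p = m*v = 0.025*758 = 18.95 kg·m/s

18.95 kg·m/s


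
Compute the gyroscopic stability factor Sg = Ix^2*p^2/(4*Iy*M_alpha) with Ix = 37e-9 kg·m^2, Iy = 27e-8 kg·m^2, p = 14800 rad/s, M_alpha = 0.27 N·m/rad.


Sg = Ix^2 * p^2 / (4 * Iy * M_alpha) = (37e-9)^2 * 14800^2 / (4 * 27e-8 * 0.27) = 1.028

1.028


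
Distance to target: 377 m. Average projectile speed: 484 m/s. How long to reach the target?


t = d/v = 377/484 = 0.7789 s

0.7789 s


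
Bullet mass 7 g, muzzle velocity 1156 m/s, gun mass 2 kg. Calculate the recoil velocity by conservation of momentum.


v_recoil = m_p * v_p / m_gun = 0.007 * 1156 / 2 = 4.046 m/s

4.046 m/s


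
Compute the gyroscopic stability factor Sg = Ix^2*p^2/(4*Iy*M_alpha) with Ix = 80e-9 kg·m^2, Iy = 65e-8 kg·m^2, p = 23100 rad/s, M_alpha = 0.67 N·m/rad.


Sg = Ix^2 * p^2 / (4 * Iy * M_alpha) = (80e-9)^2 * 23100^2 / (4 * 65e-8 * 0.67) = 1.96

1.96


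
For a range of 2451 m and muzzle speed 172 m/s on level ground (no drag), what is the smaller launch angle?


sin(2*theta) = R*g/v0^2 = 2451*9.81/172^2 = 0.812747, theta = arcsin(0.812747)/2 = 27.18°

27.18 degrees


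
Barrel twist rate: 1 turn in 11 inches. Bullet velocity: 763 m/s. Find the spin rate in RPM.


twist_m = 11*0.0254 = 0.2794 m
spin = v/twist = 763/0.2794 = 2730.852 rev/s
RPM = spin*60 = 2730.852*60 ≈ 163851 RPM

163851 RPM


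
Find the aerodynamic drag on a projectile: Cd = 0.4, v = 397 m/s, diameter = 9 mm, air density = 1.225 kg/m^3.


A = pi*(d/2)^2 = pi*(9/2000)^2 = 6.36173e-05 m^2
Fd = 0.5*Cd*rho*A*v^2 = 0.5*0.4*1.225*6.36173e-05*397^2 = 2.457 N

2.457 N


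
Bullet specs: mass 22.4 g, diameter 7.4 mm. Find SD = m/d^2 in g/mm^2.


SD = m/d^2 = 22.4/7.4^2 = 0.4091 g/mm^2

0.4091 g/mm^2


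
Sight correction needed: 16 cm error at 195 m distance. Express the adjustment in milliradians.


1 mrad subtends 1 cm per 10 m of range, so adj = error_cm / (dist_m / 10) = 16 / (195/10) = 0.8205 mrad

0.8205 mrad


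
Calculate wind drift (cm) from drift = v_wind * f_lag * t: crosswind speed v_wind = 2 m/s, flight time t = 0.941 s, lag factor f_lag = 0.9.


drift = v_wind * lag * t = 2 * 0.9 * 0.941 = 1.6938 m ≈ 169.4 cm

169.4 cm


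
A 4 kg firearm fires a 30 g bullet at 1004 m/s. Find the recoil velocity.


v_recoil = m_p * v_p / m_gun = 0.03 * 1004 / 4 = 7.53 m/s

7.53 m/s


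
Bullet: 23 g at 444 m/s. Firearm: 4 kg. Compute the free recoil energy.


v_r = m_p*v_p/m_gun = 0.023*444/4 = 2.553 m/s, E_r = 0.5*m_gun*v_r^2 = 0.5*4*2.553^2 = 13.04 J

13.04 J


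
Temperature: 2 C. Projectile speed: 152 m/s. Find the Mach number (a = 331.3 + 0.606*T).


a = 331.3 + 0.606*(2) = 332.512 m/s
M = v/a = 152/332.512 = 0.4571

0.4571


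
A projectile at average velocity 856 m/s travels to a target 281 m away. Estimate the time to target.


t = d/v = 281/856 = 0.3283 s

0.3283 s


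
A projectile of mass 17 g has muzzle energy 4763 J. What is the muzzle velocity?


v = sqrt(2*E/m) = sqrt(2*4763/0.017) = 748.6 m/s

748.6 m/s


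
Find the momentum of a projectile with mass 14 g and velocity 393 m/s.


p = m*v = 0.014*393 = 5.502 kg·m/s

5.502 kg·m/s


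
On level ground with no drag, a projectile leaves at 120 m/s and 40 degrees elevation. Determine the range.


R = v0^2 * sin(2*theta) / g = 120^2 * sin(2*40°) / 9.81 = 1446 m

1446 m


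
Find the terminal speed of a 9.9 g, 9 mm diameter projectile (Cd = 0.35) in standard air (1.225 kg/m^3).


A = pi*(d/2)^2 = pi*(9/2000)^2 = 6.36173e-05 m^2
vt = sqrt(2mg/(Cd*rho*A)) = sqrt(2*0.0099*9.81/(0.35 * 1.225 * 6.36173e-05)) = 84.39 m/s

84.39 m/s


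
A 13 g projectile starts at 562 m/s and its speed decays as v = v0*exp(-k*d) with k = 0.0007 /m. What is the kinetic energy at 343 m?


v = v0*exp(-k*d) = 562*exp(-0.0007*343) = 442.041 m/s
E = 0.5*m*v^2 = 0.5*0.013*442.041^2 = 1270 J

1270 J


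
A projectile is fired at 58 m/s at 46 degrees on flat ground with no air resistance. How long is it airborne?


T = 2*v0*sin(theta)/g = 2*58*sin(46°)/9.81 = 8.506 s

8.506 s


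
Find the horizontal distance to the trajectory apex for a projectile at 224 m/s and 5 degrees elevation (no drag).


R = v0^2*sin(2*theta)/g = 224^2*sin(2*5°)/9.81 = 888.172 m
apex_dist = R/2 = 888.172/2 = 444.1 m

444.1 m


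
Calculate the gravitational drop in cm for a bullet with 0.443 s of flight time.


drop = 0.5*g*t^2 = 0.5*9.81*0.443^2 = 0.962601 m ≈ 96.26 cm

96.26 cm


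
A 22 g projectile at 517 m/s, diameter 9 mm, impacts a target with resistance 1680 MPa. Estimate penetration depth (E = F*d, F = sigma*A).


A = pi*(d/2)^2 = pi*(9/2)^2 = 63.6173 mm^2
E = 0.5*m*v^2 = 0.5*0.022*517^2 = 2940.18 J
depth = E/(sigma*A) = 2940.18 J / (1680 MPa * 63.6173 mm^2) = 2940.18/(1680 * 63.6173) m = 0.0275099 m ≈ 27.51 mm

27.51 mm


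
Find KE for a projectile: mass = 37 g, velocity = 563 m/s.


E = 0.5*m*v^2 = 0.5*0.037*563^2 = 5864 J

5864 J


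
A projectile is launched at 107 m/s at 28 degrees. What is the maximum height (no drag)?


H = (v0*sin(theta))^2 / (2g) = (107*sin(28°))^2 / (2*9.81) = 128.6 m

128.6 m


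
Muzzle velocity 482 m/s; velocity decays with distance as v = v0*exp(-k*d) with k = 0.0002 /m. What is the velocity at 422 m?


v = v0*exp(-k*d) = 482*exp(-0.0002*422) = 443 m/s

443 m/s


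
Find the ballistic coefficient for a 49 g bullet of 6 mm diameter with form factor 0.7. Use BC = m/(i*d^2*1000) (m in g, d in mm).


BC = m/(i*d^2*1000) = 49/(0.7 * 6^2 * 1000) = 0.001944

0.001944


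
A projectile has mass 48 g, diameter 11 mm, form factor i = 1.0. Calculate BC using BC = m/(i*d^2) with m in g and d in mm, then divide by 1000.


BC = m/(i*d^2*1000) = 48/(1.0 * 11^2 * 1000) = 0.0003967

0.0003967


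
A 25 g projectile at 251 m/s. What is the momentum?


p = m*v = 0.025*251 = 6.275 kg·m/s

6.275 kg·m/s


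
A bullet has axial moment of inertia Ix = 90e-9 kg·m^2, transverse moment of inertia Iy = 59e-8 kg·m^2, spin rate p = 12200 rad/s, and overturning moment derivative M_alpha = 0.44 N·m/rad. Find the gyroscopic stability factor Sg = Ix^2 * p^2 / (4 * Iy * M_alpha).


Sg = Ix^2 * p^2 / (4 * Iy * M_alpha) = (90e-9)^2 * 12200^2 / (4 * 59e-8 * 0.44) = 1.161

1.161


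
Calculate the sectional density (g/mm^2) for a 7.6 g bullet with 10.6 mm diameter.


SD = m/d^2 = 7.6/10.6^2 = 0.06764 g/mm^2

0.06764 g/mm^2


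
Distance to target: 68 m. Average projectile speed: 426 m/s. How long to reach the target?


t = d/v = 68/426 = 0.1596 s

0.1596 s


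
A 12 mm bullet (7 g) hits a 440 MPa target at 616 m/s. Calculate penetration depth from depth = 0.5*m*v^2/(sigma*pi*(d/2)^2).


A = pi*(d/2)^2 = pi*(12/2)^2 = 113.097 mm^2
E = 0.5*m*v^2 = 0.5*0.007*616^2 = 1328.1 J
depth = E/(sigma*A) = 1328.1 J / (440 MPa * 113.097 mm^2) = 1328.1/(440 * 113.097) m = 0.0266885 m ≈ 26.69 mm

26.69 mm


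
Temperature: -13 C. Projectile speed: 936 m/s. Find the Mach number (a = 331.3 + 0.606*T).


a = 331.3 + 0.606*(-13) = 323.422 m/s
M = v/a = 936/323.422 = 2.894

2.894


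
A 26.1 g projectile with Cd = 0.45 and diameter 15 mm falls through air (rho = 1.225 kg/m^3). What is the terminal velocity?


A = pi*(d/2)^2 = pi*(15/2000)^2 = 1.76715e-04 m^2
vt = sqrt(2mg/(Cd*rho*A)) = sqrt(2*0.0261*9.81/(0.45 * 1.225 * 1.76715e-04)) = 72.5 m/s

72.5 m/s


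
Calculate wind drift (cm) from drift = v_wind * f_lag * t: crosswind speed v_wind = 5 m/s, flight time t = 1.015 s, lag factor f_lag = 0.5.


drift = v_wind * lag * t = 5 * 0.5 * 1.015 = 2.5375 m ≈ 253.7 cm

253.7 cm


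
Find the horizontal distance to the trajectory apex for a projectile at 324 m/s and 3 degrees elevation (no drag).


R = v0^2*sin(2*theta)/g = 324^2*sin(2*3°)/9.81 = 1118.55 m
apex_dist = R/2 = 1118.55/2 = 559.3 m

559.3 m


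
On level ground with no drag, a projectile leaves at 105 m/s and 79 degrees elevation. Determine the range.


R = v0^2 * sin(2*theta) / g = 105^2 * sin(2*79°) / 9.81 = 421 m

421 m


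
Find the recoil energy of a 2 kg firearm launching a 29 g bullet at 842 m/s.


v_r = m_p*v_p/m_gun = 0.029*842/2 = 12.209 m/s, E_r = 0.5*m_gun*v_r^2 = 0.5*2*12.209^2 = 149.1 J

149.1 J


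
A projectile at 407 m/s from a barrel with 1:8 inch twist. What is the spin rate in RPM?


twist_m = 8*0.0254 = 0.2032 m
spin = v/twist = 407/0.2032 = 2002.953 rev/s
RPM = spin*60 = 2002.953*60 ≈ 120177 RPM

120177 RPM


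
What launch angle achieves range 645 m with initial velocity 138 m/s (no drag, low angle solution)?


sin(2*theta) = R*g/v0^2 = 645*9.81/138^2 = 0.332254, theta = arcsin(0.332254)/2 = 9.703°

9.703 degrees


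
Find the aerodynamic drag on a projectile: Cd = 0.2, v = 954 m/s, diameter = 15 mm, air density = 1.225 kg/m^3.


A = pi*(d/2)^2 = pi*(15/2000)^2 = 1.76715e-04 m^2
Fd = 0.5*Cd*rho*A*v^2 = 0.5*0.2*1.225*1.76715e-04*954^2 = 19.7 N

19.7 N


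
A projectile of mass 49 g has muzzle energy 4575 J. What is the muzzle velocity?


v = sqrt(2*E/m) = sqrt(2*4575/0.049) = 432.1 m/s

432.1 m/s


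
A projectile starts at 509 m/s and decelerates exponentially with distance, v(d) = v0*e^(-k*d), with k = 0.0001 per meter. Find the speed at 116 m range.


v = v0*exp(-k*d) = 509*exp(-0.0001*116) = 503.1 m/s

503.1 m/s


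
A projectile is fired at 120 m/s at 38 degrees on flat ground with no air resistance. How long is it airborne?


T = 2*v0*sin(theta)/g = 2*120*sin(38°)/9.81 = 15.06 s

15.06 s


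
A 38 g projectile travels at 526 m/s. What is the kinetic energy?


E = 0.5*m*v^2 = 0.5*0.038*526^2 = 5257 J

5257 J


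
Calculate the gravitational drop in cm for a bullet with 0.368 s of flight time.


drop = 0.5*g*t^2 = 0.5*9.81*0.368^2 = 0.664255 m ≈ 66.43 cm

66.43 cm
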